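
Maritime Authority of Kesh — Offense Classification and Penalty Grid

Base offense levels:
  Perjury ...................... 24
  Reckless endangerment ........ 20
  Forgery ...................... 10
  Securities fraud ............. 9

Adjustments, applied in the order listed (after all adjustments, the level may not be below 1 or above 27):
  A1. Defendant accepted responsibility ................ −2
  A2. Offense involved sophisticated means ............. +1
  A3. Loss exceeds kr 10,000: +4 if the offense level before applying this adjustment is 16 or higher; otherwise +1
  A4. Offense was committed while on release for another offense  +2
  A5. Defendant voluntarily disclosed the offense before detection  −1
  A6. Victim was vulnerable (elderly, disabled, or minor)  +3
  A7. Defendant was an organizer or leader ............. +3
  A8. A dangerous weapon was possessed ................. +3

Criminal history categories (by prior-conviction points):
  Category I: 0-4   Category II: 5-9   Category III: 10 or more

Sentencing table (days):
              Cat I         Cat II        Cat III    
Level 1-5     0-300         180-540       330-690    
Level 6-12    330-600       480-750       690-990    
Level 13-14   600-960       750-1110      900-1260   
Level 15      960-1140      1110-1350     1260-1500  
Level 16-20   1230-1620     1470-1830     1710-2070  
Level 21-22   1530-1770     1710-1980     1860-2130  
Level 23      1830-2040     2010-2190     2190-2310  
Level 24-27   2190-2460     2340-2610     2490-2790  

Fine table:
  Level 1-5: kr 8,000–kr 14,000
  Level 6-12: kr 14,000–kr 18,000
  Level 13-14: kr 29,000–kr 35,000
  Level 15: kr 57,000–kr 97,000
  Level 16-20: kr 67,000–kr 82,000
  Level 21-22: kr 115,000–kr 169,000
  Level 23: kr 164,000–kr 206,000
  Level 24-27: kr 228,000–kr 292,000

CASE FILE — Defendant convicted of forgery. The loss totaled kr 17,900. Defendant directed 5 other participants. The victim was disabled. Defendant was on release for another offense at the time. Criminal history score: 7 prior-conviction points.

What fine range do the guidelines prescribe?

kr 67,000–kr 82,000

Base offense level for forgery: 10.
A1 does not apply.
A3 applies (level before this adjustment is 10 < 16, so +1): 10 + 1 = 11.
A4 applies: 11 + 2 = 13.
A6 applies: 13 + 3 = 16.
A7 applies: 16 + 3 = 19.
Final offense level: 19.
Level 19 falls in the 16-20 band.
Fine table: Level 16-20 → kr 67,000–kr 82,000.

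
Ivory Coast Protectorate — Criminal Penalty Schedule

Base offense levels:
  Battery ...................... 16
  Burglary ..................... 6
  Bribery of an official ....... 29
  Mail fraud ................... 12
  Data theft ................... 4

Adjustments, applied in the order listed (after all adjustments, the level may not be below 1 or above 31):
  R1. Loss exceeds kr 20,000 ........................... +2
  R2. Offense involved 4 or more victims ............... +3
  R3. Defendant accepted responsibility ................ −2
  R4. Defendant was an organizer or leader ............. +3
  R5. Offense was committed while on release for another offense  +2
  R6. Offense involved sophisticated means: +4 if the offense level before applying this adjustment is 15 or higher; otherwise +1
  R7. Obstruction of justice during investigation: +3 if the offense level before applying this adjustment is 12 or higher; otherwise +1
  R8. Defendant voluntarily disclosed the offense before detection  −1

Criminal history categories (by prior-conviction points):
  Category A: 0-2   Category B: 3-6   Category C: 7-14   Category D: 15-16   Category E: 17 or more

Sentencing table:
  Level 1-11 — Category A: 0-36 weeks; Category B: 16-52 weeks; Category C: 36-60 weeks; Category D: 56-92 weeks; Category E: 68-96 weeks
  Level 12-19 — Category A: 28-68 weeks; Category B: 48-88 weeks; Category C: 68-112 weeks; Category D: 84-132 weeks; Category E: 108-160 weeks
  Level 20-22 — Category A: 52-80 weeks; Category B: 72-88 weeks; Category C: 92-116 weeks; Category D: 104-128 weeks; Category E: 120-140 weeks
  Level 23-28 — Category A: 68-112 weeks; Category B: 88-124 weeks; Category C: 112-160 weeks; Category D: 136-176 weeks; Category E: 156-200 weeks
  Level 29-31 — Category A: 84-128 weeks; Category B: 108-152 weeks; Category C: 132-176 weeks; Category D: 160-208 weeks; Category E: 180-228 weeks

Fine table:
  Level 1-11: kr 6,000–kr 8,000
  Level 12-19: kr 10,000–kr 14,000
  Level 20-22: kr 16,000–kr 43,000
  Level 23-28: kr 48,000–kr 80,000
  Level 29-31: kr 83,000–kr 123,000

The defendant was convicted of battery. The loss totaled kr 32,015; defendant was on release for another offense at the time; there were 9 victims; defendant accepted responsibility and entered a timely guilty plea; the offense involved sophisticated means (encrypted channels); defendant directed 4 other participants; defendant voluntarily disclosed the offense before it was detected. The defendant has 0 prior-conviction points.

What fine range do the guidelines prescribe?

Base offense level for battery: 16.
R1 applies: 16 + 2 = 18.
R2 applies: 18 + 3 = 21.
R3 applies: 21 − 2 = 19.
R4 applies: 19 + 3 = 22.
R5 applies: 22 + 2 = 24.
R6 applies (level before this adjustment is 24 ≥ 15, so +4): 24 + 4 = 28.
R8 applies: 28 − 1 = 27.
Final offense level: 27.
Level 27 falls in the 23-28 band.
Fine table: Level 23-28 → kr 48,000–kr 80,000.

kr 48,000–kr 80,000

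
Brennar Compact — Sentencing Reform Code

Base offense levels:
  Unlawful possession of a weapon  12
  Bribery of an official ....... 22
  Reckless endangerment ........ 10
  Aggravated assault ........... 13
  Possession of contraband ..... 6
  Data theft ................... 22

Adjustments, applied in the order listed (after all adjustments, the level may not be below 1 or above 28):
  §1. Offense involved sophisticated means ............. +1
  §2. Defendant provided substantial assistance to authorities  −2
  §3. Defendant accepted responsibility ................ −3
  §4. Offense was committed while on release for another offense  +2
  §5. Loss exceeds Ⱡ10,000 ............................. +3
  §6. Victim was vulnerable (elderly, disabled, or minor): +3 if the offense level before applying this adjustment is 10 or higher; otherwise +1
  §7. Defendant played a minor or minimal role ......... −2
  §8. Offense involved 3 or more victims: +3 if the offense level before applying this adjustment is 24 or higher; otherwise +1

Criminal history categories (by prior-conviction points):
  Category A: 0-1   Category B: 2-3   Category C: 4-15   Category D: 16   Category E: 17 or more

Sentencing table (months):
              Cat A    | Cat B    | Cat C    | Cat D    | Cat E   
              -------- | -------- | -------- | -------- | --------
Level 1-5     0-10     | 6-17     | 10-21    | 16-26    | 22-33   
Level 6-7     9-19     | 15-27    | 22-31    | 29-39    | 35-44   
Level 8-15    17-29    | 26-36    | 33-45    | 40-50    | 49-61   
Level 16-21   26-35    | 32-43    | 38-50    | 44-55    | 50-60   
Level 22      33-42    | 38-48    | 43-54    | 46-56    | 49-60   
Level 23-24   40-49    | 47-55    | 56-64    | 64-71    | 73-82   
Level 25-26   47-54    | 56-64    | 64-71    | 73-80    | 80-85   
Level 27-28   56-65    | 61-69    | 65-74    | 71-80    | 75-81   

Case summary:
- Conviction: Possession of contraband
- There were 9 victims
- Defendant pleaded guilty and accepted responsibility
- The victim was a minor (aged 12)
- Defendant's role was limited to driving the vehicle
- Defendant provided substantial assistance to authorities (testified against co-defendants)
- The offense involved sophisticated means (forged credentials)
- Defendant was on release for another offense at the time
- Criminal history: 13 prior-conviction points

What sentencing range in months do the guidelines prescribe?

Base offense level for possession of contraband: 6.
§1 applies: 6 + 1 = 7.
§2 applies: 7 − 2 = 5.
§3 applies: 5 − 3 = 2.
§4 applies: 2 + 2 = 4.
§5 does not apply.
§6 applies (level before this adjustment is 4 < 10, so +1): 4 + 1 = 5.
§7 applies: 5 − 2 = 3.
§8 applies (level before this adjustment is 3 < 24, so +1): 3 + 1 = 4.
Final offense level: 4.
Criminal history: 13 prior points → Category C (4-15).
Level 4 falls in the 1-5 band.
Grid: Level 1-5 × Category C = 10-21 months.

10-21 months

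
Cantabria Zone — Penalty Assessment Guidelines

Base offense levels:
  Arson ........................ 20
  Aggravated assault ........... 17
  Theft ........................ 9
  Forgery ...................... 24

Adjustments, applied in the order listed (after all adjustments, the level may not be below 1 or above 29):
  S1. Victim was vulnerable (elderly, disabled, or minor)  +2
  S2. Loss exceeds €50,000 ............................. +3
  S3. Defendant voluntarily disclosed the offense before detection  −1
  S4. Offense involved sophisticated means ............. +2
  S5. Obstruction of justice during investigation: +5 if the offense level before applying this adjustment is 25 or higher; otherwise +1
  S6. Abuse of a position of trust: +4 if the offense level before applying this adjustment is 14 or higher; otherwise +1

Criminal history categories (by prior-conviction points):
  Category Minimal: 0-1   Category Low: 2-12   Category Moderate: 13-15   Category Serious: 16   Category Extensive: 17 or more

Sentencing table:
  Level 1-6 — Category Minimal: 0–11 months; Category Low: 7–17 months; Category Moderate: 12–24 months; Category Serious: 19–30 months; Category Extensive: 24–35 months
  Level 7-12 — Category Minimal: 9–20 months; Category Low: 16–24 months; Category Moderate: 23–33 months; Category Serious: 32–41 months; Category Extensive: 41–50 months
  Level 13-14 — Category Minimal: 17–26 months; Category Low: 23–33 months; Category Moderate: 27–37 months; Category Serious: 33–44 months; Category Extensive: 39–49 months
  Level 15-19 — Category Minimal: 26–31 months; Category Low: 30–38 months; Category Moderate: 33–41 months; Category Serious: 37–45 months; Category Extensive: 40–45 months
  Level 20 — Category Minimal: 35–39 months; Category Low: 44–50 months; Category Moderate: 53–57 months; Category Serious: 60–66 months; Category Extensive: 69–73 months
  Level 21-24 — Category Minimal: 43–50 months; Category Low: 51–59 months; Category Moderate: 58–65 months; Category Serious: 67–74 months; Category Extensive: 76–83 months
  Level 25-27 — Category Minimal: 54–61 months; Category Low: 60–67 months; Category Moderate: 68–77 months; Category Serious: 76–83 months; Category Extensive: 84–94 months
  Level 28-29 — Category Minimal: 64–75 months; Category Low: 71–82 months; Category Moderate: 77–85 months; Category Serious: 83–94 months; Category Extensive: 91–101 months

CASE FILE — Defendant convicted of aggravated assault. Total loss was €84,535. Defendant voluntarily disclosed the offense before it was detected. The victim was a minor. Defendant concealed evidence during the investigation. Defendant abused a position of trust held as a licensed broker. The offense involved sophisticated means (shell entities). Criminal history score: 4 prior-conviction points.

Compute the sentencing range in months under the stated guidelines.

Base offense level for aggravated assault: 17.
S1 applies: 17 + 2 = 19.
S2 applies: 19 + 3 = 22.
S3 applies: 22 − 1 = 21.
S4 applies: 21 + 2 = 23.
S5 applies (level before this adjustment is 23 < 25, so +1): 23 + 1 = 24.
S6 applies (level before this adjustment is 24 ≥ 14, so +4): 24 + 4 = 28.
Final offense level: 28.
Criminal history: 4 prior points → Category Low (2-12).
Level 28 falls in the 28-29 band.
Grid: Level 28-29 × Category Low = 71-82 months.

71-82 months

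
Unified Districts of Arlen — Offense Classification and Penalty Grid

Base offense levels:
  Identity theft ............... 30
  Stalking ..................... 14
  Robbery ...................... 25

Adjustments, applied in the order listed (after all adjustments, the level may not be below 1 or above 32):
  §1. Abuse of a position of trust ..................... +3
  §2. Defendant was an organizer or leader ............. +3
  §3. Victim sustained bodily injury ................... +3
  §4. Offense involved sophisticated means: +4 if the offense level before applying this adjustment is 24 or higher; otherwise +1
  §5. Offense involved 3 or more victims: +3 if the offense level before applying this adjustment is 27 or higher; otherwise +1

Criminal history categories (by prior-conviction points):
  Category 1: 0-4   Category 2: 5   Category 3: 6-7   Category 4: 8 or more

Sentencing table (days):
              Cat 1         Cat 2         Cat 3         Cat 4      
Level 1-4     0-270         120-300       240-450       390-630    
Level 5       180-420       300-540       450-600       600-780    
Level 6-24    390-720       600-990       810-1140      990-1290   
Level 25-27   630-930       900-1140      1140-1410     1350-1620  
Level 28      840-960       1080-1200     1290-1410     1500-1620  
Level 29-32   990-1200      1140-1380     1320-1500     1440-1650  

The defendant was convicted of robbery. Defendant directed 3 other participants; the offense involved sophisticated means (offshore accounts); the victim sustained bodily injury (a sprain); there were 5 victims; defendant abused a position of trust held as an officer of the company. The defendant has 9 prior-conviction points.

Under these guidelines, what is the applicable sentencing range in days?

Base offense level for robbery: 25.
§1 applies: 25 + 3 = 28.
§2 applies: 28 + 3 = 31.
§3 applies: 31 + 3 = 34.
§4 applies (level before this adjustment is 34 ≥ 24, so +4): 34 + 4 = 38.
§5 applies (level before this adjustment is 38 ≥ 27, so +3): 38 + 3 = 41.
Level 41 exceeds the maximum of 32; capped at 32.
Final offense level: 32.
Criminal history: 9 prior points → Category 4 (8+).
Level 32 falls in the 29-32 band.
Grid: Level 29-32 × Category 4 = 1440-1650 days.

1440-1650 days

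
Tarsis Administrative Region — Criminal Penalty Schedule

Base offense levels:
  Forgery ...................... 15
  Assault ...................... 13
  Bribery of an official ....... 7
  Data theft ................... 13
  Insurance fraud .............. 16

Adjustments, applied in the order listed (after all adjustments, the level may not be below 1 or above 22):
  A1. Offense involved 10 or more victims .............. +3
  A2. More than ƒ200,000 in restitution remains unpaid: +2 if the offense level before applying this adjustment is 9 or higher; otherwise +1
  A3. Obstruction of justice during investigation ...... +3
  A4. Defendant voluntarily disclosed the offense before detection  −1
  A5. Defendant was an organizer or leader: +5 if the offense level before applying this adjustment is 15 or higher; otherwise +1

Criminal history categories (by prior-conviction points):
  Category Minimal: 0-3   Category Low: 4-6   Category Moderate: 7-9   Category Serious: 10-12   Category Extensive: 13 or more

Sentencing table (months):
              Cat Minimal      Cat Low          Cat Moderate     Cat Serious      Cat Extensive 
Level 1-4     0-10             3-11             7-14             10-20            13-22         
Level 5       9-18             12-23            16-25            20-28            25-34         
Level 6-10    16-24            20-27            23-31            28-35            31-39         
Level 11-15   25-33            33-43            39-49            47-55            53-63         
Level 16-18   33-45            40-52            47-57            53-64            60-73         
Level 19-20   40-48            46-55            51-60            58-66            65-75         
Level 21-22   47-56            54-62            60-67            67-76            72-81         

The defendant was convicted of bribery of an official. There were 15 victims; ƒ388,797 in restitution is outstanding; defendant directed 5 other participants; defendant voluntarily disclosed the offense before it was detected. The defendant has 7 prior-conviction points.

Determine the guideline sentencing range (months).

Base offense level for bribery of an official: 7.
A1 applies: 7 + 3 = 10.
A2 applies (level before this adjustment is 10 ≥ 9, so +2): 10 + 2 = 12.
A4 applies: 12 − 1 = 11.
A5 applies (level before this adjustment is 11 < 15, so +1): 11 + 1 = 12.
Final offense level: 12.
Criminal history: 7 prior points → Category Moderate (7-9).
Level 12 falls in the 11-15 band.
Grid: Level 11-15 × Category Moderate = 39-49 months.

39-49 months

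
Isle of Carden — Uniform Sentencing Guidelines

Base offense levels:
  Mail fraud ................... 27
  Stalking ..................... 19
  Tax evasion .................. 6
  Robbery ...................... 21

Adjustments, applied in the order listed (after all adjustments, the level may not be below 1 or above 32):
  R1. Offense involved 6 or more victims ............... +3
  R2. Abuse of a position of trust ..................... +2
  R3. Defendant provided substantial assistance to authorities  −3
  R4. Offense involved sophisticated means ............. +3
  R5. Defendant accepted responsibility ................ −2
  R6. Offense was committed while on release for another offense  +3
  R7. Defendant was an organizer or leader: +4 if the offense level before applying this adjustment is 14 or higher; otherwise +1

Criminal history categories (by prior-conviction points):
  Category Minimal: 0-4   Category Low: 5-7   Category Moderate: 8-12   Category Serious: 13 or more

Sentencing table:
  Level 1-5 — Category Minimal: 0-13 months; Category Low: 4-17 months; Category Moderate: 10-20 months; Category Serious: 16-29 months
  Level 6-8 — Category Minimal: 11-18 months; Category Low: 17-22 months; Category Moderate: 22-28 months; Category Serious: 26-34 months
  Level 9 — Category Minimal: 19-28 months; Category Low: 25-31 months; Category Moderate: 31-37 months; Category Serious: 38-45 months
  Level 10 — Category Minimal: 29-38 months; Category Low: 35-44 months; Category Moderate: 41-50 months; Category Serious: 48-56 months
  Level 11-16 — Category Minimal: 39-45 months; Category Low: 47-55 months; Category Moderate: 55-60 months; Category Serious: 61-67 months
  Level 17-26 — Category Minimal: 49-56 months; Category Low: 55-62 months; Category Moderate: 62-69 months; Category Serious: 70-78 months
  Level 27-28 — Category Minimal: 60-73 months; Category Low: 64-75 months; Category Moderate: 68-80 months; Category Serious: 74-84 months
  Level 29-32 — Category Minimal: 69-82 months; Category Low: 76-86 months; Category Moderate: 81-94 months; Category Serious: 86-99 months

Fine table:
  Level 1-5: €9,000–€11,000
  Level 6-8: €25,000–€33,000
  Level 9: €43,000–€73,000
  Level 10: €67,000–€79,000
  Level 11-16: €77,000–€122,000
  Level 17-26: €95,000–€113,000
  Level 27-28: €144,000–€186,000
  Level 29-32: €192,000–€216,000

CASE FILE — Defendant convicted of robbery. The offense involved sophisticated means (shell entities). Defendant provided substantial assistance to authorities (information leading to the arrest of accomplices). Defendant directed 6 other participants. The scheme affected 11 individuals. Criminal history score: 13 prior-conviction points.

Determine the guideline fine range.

€144,000–€186,000

Base offense level for robbery: 21.
R1 applies: 21 + 3 = 24.
R2 does not apply.
R3 applies: 24 − 3 = 21.
R4 applies: 21 + 3 = 24.
R5 does not apply.
R7 applies (level before this adjustment is 24 ≥ 14, so +4): 24 + 4 = 28.
Final offense level: 28.
Level 28 falls in the 27-28 band.
Fine table: Level 27-28 → €144,000–€186,000.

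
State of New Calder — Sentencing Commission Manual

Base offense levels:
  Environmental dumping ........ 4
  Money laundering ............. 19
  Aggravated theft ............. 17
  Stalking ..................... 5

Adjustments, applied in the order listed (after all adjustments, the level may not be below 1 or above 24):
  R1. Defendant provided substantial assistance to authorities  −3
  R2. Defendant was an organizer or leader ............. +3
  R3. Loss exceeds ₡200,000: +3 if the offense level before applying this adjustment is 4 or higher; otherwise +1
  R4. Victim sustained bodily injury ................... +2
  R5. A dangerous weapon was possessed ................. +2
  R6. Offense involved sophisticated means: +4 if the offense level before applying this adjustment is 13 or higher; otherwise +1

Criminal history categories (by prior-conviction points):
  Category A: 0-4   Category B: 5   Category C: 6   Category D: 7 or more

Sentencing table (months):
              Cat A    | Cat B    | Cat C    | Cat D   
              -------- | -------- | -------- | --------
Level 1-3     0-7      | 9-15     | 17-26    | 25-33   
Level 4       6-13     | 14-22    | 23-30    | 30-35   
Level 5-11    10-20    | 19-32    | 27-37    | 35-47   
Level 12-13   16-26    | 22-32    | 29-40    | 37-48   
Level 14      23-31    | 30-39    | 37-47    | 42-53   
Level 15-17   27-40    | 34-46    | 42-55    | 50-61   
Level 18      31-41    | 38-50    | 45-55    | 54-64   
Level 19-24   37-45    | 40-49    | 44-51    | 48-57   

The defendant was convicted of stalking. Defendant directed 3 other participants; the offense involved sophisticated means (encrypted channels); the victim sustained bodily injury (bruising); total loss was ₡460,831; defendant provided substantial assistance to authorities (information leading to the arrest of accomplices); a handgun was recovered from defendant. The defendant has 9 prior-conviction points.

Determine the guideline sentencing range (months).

37-48 months

Base offense level for stalking: 5.
R1 applies: 5 − 3 = 2.
R2 applies: 2 + 3 = 5.
R3 applies (level before this adjustment is 5 ≥ 4, so +3): 5 + 3 = 8.
R4 applies: 8 + 2 = 10.
R5 applies: 10 + 2 = 12.
R6 applies (level before this adjustment is 12 < 13, so +1): 12 + 1 = 13.
Final offense level: 13.
Criminal history: 9 prior points → Category D (7+).
Level 13 falls in the 12-13 band.
Grid: Level 12-13 × Category D = 37-48 months.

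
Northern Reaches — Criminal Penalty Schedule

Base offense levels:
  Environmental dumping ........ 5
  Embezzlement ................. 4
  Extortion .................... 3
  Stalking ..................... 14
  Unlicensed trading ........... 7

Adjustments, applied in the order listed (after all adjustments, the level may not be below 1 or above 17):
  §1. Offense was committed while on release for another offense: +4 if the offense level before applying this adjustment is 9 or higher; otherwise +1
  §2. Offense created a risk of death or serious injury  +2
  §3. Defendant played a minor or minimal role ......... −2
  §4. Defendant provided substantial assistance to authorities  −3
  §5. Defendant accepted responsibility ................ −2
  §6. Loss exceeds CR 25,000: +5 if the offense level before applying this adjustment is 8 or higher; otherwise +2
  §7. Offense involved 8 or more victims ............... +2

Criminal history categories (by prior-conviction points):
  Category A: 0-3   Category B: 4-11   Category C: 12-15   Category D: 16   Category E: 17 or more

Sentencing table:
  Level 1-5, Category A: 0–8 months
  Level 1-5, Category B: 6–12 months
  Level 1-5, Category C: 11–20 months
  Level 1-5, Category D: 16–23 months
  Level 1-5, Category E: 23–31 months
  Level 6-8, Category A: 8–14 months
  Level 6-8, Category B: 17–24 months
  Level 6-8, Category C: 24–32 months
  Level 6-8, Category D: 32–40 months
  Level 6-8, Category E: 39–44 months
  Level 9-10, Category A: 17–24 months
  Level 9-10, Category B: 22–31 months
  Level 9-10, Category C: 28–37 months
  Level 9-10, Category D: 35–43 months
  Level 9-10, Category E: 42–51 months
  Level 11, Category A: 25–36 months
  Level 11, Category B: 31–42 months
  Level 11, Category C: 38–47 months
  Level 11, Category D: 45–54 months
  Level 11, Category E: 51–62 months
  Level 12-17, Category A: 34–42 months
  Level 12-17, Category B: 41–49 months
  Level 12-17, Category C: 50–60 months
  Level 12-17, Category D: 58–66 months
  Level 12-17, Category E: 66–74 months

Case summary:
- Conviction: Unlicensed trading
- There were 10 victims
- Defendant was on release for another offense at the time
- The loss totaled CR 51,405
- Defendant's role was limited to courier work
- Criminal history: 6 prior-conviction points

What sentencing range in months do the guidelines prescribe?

Base offense level for unlicensed trading: 7.
§1 applies (level before this adjustment is 7 < 9, so +1): 7 + 1 = 8.
§3 applies: 8 − 2 = 6.
§4 does not apply.
§6 applies (level before this adjustment is 6 < 8, so +2): 6 + 2 = 8.
§7 applies: 8 + 2 = 10.
Final offense level: 10.
Criminal history: 6 prior points → Category B (4-11).
Level 10 falls in the 9-10 band.
Grid: Level 9-10 × Category B = 22-31 months.

22-31 months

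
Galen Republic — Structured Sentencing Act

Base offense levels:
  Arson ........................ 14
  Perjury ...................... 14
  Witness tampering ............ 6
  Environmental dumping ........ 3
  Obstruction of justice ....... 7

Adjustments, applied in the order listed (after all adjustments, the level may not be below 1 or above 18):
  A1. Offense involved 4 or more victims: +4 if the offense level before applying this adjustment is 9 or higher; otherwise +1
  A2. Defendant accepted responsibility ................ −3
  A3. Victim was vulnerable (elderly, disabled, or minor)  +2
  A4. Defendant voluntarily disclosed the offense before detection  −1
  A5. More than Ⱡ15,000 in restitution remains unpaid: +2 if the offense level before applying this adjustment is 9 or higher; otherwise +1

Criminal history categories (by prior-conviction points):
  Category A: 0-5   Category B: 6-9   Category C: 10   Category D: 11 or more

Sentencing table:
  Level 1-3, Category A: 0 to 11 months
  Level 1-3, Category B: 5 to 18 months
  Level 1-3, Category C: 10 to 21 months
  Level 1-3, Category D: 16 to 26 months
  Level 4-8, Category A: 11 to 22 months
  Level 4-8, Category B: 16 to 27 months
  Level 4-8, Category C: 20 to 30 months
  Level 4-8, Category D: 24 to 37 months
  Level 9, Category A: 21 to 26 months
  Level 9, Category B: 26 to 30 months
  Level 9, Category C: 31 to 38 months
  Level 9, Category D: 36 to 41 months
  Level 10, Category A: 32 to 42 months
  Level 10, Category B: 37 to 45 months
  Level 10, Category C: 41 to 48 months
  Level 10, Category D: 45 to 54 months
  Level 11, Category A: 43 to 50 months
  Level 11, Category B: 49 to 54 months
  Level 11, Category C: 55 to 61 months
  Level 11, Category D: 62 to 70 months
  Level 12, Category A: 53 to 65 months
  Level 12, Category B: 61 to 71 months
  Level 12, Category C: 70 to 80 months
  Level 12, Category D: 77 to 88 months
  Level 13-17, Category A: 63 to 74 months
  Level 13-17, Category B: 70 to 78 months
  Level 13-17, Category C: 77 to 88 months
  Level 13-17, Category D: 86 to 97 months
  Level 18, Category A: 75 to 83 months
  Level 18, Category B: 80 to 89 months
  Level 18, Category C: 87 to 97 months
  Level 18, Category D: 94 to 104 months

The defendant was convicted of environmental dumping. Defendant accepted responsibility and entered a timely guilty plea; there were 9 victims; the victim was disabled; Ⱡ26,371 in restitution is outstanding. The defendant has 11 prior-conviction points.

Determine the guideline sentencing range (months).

Base offense level for environmental dumping: 3.
A1 applies (level before this adjustment is 3 < 9, so +1): 3 + 1 = 4.
A2 applies: 4 − 3 = 1.
A3 applies: 1 + 2 = 3.
A4 does not apply.
A5 applies (level before this adjustment is 3 < 9, so +1): 3 + 1 = 4.
Final offense level: 4.
Criminal history: 11 prior points → Category D (11+).
Level 4 falls in the 4-8 band.
Grid: Level 4-8 × Category D = 24-37 months.

24-37 months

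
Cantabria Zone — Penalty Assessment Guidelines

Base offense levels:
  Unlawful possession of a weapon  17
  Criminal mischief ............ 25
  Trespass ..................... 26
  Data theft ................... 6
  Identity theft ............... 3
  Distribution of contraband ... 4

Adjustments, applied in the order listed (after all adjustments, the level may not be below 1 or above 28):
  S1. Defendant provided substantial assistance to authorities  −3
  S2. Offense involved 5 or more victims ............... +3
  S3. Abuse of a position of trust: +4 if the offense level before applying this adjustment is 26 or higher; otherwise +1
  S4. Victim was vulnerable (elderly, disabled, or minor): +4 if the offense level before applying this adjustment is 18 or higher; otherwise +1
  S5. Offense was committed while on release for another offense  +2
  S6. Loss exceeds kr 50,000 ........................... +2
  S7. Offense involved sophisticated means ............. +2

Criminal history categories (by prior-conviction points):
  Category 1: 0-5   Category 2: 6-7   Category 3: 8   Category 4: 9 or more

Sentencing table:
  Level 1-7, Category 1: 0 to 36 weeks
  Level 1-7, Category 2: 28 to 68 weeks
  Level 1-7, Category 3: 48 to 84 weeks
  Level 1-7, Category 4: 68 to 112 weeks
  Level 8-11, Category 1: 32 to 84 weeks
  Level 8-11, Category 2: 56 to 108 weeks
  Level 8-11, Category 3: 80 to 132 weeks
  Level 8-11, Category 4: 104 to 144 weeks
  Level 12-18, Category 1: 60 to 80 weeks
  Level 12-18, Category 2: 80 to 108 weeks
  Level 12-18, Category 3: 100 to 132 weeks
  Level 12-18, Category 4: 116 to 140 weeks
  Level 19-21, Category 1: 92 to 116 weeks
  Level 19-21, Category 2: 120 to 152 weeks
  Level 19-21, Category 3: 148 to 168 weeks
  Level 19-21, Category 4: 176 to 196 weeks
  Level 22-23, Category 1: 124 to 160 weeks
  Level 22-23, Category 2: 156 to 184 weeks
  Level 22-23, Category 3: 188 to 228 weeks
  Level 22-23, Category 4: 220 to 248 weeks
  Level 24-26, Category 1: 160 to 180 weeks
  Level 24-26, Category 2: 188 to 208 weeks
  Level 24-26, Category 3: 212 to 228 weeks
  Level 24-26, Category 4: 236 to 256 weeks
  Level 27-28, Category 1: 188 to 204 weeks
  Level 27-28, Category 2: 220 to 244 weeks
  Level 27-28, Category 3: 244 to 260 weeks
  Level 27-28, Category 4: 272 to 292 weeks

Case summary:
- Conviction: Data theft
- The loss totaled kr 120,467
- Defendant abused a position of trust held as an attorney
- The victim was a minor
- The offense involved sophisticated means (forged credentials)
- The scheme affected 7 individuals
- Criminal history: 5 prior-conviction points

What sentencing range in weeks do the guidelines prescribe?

Base offense level for data theft: 6.
S1 does not apply.
S2 applies: 6 + 3 = 9.
S3 applies (level before this adjustment is 9 < 26, so +1): 9 + 1 = 10.
S4 applies (level before this adjustment is 10 < 18, so +1): 10 + 1 = 11.
S5 does not apply.
S6 applies: 11 + 2 = 13.
S7 applies: 13 + 2 = 15.
Final offense level: 15.
Criminal history: 5 prior points → Category 1 (0-5).
Level 15 falls in the 12-18 band.
Grid: Level 12-18 × Category 1 = 60-80 weeks.

60-80 weeks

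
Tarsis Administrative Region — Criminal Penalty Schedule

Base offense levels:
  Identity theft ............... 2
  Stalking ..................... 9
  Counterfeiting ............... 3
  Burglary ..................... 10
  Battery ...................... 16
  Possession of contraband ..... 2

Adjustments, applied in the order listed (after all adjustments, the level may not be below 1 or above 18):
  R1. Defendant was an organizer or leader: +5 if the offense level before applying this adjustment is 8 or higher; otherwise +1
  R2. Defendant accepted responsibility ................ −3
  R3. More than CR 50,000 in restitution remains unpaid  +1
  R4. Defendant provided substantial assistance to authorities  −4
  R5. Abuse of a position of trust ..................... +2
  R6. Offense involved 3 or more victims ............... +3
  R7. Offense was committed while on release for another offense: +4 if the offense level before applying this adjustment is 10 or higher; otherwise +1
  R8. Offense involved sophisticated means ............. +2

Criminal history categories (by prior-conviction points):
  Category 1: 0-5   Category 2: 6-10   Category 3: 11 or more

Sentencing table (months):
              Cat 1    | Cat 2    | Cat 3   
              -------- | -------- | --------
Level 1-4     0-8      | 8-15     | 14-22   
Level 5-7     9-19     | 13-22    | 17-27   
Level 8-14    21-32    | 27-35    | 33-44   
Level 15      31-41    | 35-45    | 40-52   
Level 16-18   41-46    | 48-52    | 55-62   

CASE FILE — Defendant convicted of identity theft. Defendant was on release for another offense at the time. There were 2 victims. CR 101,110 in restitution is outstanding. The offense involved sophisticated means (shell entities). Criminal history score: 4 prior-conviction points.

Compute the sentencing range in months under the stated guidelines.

Base offense level for identity theft: 2.
R1 does not apply.
R3 applies: 2 + 1 = 3.
R4 does not apply.
R5 does not apply.
R6 does not apply.
R7 applies (level before this adjustment is 3 < 10, so +1): 3 + 1 = 4.
R8 applies: 4 + 2 = 6.
Final offense level: 6.
Criminal history: 4 prior points → Category 1 (0-5).
Level 6 falls in the 5-7 band.
Grid: Level 5-7 × Category 1 = 9-19 months.

9-19 months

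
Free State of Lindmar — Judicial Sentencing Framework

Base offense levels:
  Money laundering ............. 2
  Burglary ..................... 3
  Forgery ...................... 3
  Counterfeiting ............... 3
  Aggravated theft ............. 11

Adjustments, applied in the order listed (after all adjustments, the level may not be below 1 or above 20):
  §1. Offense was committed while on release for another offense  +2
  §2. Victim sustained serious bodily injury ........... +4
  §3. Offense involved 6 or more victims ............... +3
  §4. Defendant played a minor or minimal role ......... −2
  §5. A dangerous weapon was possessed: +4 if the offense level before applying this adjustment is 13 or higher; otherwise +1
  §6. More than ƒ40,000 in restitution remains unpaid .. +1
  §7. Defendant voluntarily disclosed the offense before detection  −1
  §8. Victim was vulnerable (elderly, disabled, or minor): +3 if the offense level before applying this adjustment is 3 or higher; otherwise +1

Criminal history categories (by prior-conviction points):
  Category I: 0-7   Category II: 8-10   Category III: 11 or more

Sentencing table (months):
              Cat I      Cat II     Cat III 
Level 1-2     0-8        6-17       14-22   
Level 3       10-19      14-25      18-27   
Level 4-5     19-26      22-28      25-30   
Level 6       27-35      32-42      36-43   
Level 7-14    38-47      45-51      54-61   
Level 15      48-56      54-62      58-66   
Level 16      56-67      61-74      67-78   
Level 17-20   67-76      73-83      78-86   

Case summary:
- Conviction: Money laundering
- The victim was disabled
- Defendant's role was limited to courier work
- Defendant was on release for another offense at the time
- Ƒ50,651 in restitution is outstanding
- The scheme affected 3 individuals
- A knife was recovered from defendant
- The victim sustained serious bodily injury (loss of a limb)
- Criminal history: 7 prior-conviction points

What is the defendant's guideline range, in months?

38-47 months

Base offense level for money laundering: 2.
§1 applies: 2 + 2 = 4.
§2 applies: 4 + 4 = 8.
§4 applies: 8 − 2 = 6.
§5 applies (level before this adjustment is 6 < 13, so +1): 6 + 1 = 7.
§6 applies: 7 + 1 = 8.
§8 applies (level before this adjustment is 8 ≥ 3, so +3): 8 + 3 = 11.
Final offense level: 11.
Criminal history: 7 prior points → Category I (0-7).
Level 11 falls in the 7-14 band.
Grid: Level 7-14 × Category I = 38-47 months.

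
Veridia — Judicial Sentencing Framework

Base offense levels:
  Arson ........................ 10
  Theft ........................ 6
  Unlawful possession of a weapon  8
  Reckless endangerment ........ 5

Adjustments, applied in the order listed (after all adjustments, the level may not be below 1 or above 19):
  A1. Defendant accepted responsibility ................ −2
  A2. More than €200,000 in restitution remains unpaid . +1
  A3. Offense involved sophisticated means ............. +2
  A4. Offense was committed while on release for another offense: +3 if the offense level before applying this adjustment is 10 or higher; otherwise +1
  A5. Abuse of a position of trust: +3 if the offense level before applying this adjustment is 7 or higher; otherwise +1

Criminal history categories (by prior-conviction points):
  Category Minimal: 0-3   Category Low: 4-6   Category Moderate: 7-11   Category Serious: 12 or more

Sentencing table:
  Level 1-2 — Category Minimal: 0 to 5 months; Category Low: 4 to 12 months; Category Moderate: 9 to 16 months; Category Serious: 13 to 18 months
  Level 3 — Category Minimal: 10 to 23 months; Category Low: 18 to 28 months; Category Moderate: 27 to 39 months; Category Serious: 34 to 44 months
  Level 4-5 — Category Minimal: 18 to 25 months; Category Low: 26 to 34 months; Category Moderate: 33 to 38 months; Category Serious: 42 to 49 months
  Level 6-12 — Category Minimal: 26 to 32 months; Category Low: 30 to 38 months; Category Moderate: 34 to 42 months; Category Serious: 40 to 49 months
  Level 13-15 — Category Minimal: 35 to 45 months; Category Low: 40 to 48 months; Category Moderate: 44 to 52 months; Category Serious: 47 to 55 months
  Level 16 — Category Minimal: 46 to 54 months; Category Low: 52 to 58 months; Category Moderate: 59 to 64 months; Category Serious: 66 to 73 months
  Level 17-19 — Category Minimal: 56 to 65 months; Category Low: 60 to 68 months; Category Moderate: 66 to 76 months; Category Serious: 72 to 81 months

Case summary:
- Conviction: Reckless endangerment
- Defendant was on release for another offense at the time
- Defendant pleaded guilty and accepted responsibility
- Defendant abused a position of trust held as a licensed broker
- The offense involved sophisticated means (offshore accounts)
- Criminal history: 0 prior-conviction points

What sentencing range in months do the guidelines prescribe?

26-32 months

Base offense level for reckless endangerment: 5.
A1 applies: 5 − 2 = 3.
A3 applies: 3 + 2 = 5.
A4 applies (level before this adjustment is 5 < 10, so +1): 5 + 1 = 6.
A5 applies (level before this adjustment is 6 < 7, so +1): 6 + 1 = 7.
Final offense level: 7.
Criminal history: 0 prior points → Category Minimal (0-3).
Level 7 falls in the 6-12 band.
Grid: Level 6-12 × Category Minimal = 26-32 months.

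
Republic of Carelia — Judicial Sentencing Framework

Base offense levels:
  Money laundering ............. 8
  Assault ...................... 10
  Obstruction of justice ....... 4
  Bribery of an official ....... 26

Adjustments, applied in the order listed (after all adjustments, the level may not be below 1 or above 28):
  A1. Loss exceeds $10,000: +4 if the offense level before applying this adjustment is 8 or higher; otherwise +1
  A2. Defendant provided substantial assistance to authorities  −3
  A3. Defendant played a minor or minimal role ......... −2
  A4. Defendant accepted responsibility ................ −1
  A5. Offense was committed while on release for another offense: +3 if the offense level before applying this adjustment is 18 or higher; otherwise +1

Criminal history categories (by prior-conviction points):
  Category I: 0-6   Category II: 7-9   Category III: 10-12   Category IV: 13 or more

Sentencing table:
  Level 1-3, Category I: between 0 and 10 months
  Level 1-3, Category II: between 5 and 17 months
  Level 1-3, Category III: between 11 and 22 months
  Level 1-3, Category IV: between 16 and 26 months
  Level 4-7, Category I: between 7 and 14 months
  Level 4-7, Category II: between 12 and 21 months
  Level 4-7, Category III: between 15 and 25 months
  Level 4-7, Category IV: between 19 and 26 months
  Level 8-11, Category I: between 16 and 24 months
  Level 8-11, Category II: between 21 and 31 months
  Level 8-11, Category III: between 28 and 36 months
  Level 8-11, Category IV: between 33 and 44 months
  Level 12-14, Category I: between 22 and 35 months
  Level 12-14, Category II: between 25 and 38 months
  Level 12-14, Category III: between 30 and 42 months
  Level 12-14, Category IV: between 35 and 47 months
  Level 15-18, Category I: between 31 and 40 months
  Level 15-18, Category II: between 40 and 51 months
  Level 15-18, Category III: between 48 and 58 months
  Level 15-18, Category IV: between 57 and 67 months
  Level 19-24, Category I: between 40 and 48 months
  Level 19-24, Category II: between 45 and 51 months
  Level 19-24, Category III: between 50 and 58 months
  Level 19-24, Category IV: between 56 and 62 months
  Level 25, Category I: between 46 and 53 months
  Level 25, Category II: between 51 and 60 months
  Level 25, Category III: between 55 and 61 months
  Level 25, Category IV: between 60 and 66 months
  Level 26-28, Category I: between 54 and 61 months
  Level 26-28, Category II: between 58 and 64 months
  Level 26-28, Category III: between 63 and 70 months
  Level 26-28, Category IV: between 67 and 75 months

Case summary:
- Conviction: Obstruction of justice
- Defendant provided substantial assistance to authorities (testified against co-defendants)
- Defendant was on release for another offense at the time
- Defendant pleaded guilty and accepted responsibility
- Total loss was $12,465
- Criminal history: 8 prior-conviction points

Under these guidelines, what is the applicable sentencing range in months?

5-17 months

Base offense level for obstruction of justice: 4.
A1 applies (level before this adjustment is 4 < 8, so +1): 4 + 1 = 5.
A2 applies: 5 − 3 = 2.
A4 applies: 2 − 1 = 1.
A5 applies (level before this adjustment is 1 < 18, so +1): 1 + 1 = 2.
Final offense level: 2.
Criminal history: 8 prior points → Category II (7-9).
Level 2 falls in the 1-3 band.
Grid: Level 1-3 × Category II = 5-17 months.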